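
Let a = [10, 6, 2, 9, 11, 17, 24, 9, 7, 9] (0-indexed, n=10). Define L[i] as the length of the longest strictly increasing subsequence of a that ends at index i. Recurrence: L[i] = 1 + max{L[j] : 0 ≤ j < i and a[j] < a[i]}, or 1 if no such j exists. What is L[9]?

3

   i    0    1    2    3    4    5    6    7    8    9
a[i]   10    6    2    9   11   17   24    9    7    9
L[i]    1    1    1    2    3    4    5    2    2    3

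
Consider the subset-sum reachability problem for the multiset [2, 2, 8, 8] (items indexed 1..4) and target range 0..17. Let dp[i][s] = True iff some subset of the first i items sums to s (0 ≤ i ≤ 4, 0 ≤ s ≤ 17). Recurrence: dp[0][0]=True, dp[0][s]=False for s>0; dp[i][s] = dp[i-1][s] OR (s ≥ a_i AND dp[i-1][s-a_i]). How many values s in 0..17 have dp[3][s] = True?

6

i\s   0   1   2   3   4   5   6   7   8   9  10  11  12  13  14  15  16  17
  0   T   F   F   F   F   F   F   F   F   F   F   F   F   F   F   F   F   F
  1   T   F   T   F   F   F   F   F   F   F   F   F   F   F   F   F   F   F
  2   T   F   T   F   T   F   F   F   F   F   F   F   F   F   F   F   F   F
  3   T   F   T   F   T   F   F   F   T   F   T   F   T   F   F   F   F   F
  4   T   F   T   F   T   F   F   F   T   F   T   F   T   F   F   F   T   F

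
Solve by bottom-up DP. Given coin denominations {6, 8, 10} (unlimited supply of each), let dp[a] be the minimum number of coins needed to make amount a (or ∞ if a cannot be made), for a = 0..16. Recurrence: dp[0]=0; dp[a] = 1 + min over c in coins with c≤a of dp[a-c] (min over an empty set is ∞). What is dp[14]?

2

 a  0  1  2  3  4  5  6  7  8  9 10 11 12 13 14 15 16
dp  0  -  -  -  -  -  1  -  1  -  1  -  2  -  2  -  2
(- denotes ∞ / unreachable)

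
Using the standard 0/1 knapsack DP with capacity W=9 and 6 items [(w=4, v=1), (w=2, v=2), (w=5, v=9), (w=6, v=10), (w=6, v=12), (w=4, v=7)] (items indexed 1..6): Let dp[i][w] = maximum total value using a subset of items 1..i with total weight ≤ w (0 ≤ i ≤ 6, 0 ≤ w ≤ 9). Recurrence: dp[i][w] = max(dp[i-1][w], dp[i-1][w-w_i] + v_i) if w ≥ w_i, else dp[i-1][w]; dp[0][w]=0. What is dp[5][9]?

14

i\w   0   1   2   3   4   5   6   7   8   9
  0   0   0   0   0   0   0   0   0   0   0
  1   0   0   0   0   1   1   1   1   1   1
  2   0   0   2   2   2   2   3   3   3   3
  3   0   0   2   2   2   9   9  11  11  11
  4   0   0   2   2   2   9  10  11  12  12
  5   0   0   2   2   2   9  12  12  14  14
  6   0   0   2   2   7   9  12  12  14  16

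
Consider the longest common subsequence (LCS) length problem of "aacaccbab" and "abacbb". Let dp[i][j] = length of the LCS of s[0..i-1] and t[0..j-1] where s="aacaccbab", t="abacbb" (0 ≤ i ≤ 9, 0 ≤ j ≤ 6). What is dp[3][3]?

   ''  a  b  a  c  b  b
''  0  0  0  0  0  0  0
 a  0  1  1  1  1  1  1
 a  0  1  1  2  2  2  2
 c  0  1  1  2  3  3  3
 a  0  1  1  2  3  3  3
 c  0  1  1  2  3  3  3
 c  0  1  1  2  3  3  3
 b  0  1  2  2  3  4  4
 a  0  1  2  3  3  4  4
 b  0  1  2  3  3  4  5

2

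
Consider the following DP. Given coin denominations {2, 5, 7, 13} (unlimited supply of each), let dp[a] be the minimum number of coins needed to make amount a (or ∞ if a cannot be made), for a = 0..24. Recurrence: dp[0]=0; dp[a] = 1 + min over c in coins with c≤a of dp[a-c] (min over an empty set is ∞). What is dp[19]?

 a  0  1  2  3  4  5  6  7  8  9 10 11 12 13 14 15 16 17 18 19 20 21 22 23 24
dp  0  -  1  -  2  1  3  1  4  2  2  3  2  1  2  2  3  3  2  3  2  3  3  3  4
(- denotes ∞ / unreachable)

3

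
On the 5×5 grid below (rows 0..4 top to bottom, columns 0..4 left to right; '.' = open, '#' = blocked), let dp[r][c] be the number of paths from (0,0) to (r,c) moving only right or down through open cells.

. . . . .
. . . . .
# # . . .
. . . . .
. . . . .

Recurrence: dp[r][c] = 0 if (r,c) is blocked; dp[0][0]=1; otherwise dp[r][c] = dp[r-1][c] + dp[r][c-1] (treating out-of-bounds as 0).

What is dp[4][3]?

r\c   0   1   2   3   4
  0   1   1   1   1   1
  1   1   2   3   4   5
  2   0   0   3   7  12
  3   0   0   3  10  22
  4   0   0   3  13  35

13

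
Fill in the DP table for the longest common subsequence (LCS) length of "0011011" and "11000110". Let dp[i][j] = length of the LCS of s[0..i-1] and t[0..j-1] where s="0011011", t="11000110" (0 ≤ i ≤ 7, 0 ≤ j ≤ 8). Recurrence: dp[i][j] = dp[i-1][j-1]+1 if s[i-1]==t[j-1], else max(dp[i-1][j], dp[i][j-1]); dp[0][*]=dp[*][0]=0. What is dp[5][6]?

3

   ''  1  1  0  0  0  1  1  0
''  0  0  0  0  0  0  0  0  0
 0  0  0  0  1  1  1  1  1  1
 0  0  0  0  1  2  2  2  2  2
 1  0  1  1  1  2  2  3  3  3
 1  0  1  2  2  2  2  3  4  4
 0  0  1  2  3  3  3  3  4  5
 1  0  1  2  3  3  3  4  4  5
 1  0  1  2  3  3  3  4  5  5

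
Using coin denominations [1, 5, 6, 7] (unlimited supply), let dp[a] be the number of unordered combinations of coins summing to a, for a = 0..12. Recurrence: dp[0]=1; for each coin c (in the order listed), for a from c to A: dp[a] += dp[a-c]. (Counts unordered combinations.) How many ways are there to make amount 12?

after  coin     0     1     2     3     4     5     6     7     8     9    10    11    12
          1     1     1     1     1     1     1     1     1     1     1     1     1     1
          5     1     1     1     1     1     2     2     2     2     2     3     3     3
          6     1     1     1     1     1     2     3     3     3     3     4     5     6
          7     1     1     1     1     1     2     3     4     4     4     5     6     8

8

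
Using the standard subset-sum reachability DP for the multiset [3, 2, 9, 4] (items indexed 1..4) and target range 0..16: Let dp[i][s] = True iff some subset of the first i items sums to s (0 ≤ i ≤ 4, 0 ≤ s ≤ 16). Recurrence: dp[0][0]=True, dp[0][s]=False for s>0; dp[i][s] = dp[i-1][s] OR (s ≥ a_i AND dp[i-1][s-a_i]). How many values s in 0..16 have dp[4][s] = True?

14

i\s   0   1   2   3   4   5   6   7   8   9  10  11  12  13  14  15  16
  0   T   F   F   F   F   F   F   F   F   F   F   F   F   F   F   F   F
  1   T   F   F   T   F   F   F   F   F   F   F   F   F   F   F   F   F
  2   T   F   T   T   F   T   F   F   F   F   F   F   F   F   F   F   F
  3   T   F   T   T   F   T   F   F   F   T   F   T   T   F   T   F   F
  4   T   F   T   T   T   T   T   T   F   T   F   T   T   T   T   T   T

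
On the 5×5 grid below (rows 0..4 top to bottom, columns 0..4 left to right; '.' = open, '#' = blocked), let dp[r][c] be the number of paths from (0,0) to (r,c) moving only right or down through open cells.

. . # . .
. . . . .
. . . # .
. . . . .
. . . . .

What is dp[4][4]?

34

r\c   0   1   2   3   4
  0   1   1   0   0   0
  1   1   2   2   2   2
  2   1   3   5   0   2
  3   1   4   9   9  11
  4   1   5  14  23  34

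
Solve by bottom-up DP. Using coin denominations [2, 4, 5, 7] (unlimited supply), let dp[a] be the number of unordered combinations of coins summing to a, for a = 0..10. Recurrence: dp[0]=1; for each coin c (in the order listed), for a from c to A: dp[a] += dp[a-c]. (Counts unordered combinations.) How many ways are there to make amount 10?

4

after  coin     0     1     2     3     4     5     6     7     8     9    10
          2     1     0     1     0     1     0     1     0     1     0     1
          4     1     0     1     0     2     0     2     0     3     0     3
          5     1     0     1     0     2     1     2     1     3     2     4
          7     1     0     1     0     2     1     2     2     3     3     4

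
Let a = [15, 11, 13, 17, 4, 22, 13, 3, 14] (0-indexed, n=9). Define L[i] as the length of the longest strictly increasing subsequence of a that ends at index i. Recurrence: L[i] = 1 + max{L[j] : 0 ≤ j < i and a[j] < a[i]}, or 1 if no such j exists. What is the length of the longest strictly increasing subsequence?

4

   i    0    1    2    3    4    5    6    7    8
a[i]   15   11   13   17    4   22   13    3   14
L[i]    1    1    2    3    1    4    2    1    3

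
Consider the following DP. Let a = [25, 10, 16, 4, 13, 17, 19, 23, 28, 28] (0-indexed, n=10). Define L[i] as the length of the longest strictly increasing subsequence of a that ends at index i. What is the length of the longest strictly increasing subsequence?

6

   i    0    1    2    3    4    5    6    7    8    9
a[i]   25   10   16    4   13   17   19   23   28   28
L[i]    1    1    2    1    2    3    4    5    6    6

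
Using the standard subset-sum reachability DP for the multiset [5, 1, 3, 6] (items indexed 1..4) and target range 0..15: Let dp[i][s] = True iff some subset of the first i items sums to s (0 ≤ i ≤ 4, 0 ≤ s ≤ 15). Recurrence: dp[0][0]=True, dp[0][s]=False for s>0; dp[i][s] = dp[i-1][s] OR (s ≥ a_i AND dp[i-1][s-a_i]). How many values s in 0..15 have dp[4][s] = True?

14

i\s   0   1   2   3   4   5   6   7   8   9  10  11  12  13  14  15
  0   T   F   F   F   F   F   F   F   F   F   F   F   F   F   F   F
  1   T   F   F   F   F   T   F   F   F   F   F   F   F   F   F   F
  2   T   T   F   F   F   T   T   F   F   F   F   F   F   F   F   F
  3   T   T   F   T   T   T   T   F   T   T   F   F   F   F   F   F
  4   T   T   F   T   T   T   T   T   T   T   T   T   T   F   T   T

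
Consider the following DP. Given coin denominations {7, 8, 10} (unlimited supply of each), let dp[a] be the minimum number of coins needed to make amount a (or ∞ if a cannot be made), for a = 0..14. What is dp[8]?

 a  0  1  2  3  4  5  6  7  8  9 10 11 12 13 14
dp  0  -  -  -  -  -  -  1  1  -  1  -  -  -  2
(- denotes ∞ / unreachable)

1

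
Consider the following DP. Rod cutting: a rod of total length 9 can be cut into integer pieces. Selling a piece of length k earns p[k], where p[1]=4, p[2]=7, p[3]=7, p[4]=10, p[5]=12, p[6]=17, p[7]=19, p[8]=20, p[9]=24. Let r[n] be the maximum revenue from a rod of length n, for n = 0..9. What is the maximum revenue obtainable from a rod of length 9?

   n    0    1    2    3    4    5    6    7    8    9
r[n]    0    4    8   12   16   20   24   28   32   36

36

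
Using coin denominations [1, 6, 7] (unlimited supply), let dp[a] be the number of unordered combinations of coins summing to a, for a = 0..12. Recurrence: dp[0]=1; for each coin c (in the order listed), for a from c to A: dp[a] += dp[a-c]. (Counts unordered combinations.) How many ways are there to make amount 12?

after  coin     0     1     2     3     4     5     6     7     8     9    10    11    12
          1     1     1     1     1     1     1     1     1     1     1     1     1     1
          6     1     1     1     1     1     1     2     2     2     2     2     2     3
          7     1     1     1     1     1     1     2     3     3     3     3     3     4

4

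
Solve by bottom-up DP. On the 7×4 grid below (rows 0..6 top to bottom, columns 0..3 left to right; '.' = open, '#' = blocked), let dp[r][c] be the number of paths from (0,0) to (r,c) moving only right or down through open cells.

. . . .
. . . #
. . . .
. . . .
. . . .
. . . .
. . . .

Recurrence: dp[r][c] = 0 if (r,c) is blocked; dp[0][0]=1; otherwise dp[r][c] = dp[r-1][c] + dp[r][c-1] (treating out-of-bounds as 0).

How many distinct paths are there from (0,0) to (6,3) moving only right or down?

80

r\c   0   1   2   3
  0   1   1   1   1
  1   1   2   3   0
  2   1   3   6   6
  3   1   4  10  16
  4   1   5  15  31
  5   1   6  21  52
  6   1   7  28  80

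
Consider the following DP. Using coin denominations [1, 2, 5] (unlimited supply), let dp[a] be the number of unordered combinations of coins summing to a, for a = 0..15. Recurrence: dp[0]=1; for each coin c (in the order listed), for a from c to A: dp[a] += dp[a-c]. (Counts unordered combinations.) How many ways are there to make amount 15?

after  coin     0     1     2     3     4     5     6     7     8     9    10    11    12    13    14    15
          1     1     1     1     1     1     1     1     1     1     1     1     1     1     1     1     1
          2     1     1     2     2     3     3     4     4     5     5     6     6     7     7     8     8
          5     1     1     2     2     3     4     5     6     7     8    10    11    13    14    16    18

18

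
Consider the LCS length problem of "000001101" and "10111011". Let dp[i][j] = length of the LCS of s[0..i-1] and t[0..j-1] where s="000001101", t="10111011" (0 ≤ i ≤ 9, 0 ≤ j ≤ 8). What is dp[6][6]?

2

   ''  1  0  1  1  1  0  1  1
''  0  0  0  0  0  0  0  0  0
 0  0  0  1  1  1  1  1  1  1
 0  0  0  1  1  1  1  2  2  2
 0  0  0  1  1  1  1  2  2  2
 0  0  0  1  1  1  1  2  2  2
 0  0  0  1  1  1  1  2  2  2
 1  0  1  1  2  2  2  2  3  3
 1  0  1  1  2  3  3  3  3  4
 0  0  1  2  2  3  3  4  4  4
 1  0  1  2  3  3  4  4  5  5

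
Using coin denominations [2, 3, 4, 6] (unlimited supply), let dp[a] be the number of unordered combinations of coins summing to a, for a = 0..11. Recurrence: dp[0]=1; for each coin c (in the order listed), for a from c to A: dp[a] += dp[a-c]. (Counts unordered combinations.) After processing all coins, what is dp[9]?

after  coin     0     1     2     3     4     5     6     7     8     9    10    11
          2     1     0     1     0     1     0     1     0     1     0     1     0
          3     1     0     1     1     1     1     2     1     2     2     2     2
          4     1     0     1     1     2     1     3     2     4     3     5     4
          6     1     0     1     1     2     1     4     2     5     4     7     5

4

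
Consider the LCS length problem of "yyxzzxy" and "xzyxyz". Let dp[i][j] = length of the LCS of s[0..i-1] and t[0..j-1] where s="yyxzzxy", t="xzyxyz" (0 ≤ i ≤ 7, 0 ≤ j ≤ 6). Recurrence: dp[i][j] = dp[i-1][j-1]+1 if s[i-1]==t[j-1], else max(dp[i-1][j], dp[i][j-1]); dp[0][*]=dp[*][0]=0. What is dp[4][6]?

3

   ''  x  z  y  x  y  z
''  0  0  0  0  0  0  0
 y  0  0  0  1  1  1  1
 y  0  0  0  1  1  2  2
 x  0  1  1  1  2  2  2
 z  0  1  2  2  2  2  3
 z  0  1  2  2  2  2  3
 x  0  1  2  2  3  3  3
 y  0  1  2  3  3  4  4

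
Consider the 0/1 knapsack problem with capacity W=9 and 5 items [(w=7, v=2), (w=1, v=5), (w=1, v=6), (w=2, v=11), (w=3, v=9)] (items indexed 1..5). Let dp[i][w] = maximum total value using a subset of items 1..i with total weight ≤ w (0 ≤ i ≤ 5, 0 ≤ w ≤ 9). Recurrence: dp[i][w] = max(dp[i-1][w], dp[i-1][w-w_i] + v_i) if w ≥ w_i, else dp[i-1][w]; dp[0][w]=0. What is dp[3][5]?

i\w   0   1   2   3   4   5   6   7   8   9
  0   0   0   0   0   0   0   0   0   0   0
  1   0   0   0   0   0   0   0   2   2   2
  2   0   5   5   5   5   5   5   5   7   7
  3   0   6  11  11  11  11  11  11  11  13
  4   0   6  11  17  22  22  22  22  22  22
  5   0   6  11  17  22  22  26  31  31  31

11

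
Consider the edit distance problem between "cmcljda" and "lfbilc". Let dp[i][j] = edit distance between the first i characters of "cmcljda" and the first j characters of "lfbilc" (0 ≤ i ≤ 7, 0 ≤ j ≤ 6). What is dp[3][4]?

4

   ''  l  f  b  i  l  c
''  0  1  2  3  4  5  6
 c  1  1  2  3  4  5  5
 m  2  2  2  3  4  5  6
 c  3  3  3  3  4  5  5
 l  4  3  4  4  4  4  5
 j  5  4  4  5  5  5  5
 d  6  5  5  5  6  6  6
 a  7  6  6  6  6  7  7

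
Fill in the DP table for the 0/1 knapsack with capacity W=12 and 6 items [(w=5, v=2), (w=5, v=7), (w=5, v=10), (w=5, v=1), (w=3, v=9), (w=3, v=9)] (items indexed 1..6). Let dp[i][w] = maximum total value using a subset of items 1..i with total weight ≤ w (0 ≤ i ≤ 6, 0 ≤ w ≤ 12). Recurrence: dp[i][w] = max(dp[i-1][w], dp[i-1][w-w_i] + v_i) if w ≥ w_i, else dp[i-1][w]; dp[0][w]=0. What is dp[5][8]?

19

i\w   0   1   2   3   4   5   6   7   8   9  10  11  12
  0   0   0   0   0   0   0   0   0   0   0   0   0   0
  1   0   0   0   0   0   2   2   2   2   2   2   2   2
  2   0   0   0   0   0   7   7   7   7   7   9   9   9
  3   0   0   0   0   0  10  10  10  10  10  17  17  17
  4   0   0   0   0   0  10  10  10  10  10  17  17  17
  5   0   0   0   9   9  10  10  10  19  19  19  19  19
  6   0   0   0   9   9  10  18  18  19  19  19  28  28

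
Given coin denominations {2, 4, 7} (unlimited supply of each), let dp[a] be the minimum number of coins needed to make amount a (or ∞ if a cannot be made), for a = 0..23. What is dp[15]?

3

 a  0  1  2  3  4  5  6  7  8  9 10 11 12 13 14 15 16 17 18 19 20 21 22 23
dp  0  -  1  -  1  -  2  1  2  2  3  2  3  3  2  3  3  4  3  4  4  3  4  4
(- denotes ∞ / unreachable)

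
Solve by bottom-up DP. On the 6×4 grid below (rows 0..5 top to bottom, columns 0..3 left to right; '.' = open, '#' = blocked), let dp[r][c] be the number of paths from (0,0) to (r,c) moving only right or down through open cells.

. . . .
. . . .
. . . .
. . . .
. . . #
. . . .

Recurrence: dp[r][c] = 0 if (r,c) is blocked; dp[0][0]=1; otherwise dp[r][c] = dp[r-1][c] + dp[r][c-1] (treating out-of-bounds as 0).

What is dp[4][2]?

r\c   0   1   2   3
  0   1   1   1   1
  1   1   2   3   4
  2   1   3   6  10
  3   1   4  10  20
  4   1   5  15   0
  5   1   6  21  21

15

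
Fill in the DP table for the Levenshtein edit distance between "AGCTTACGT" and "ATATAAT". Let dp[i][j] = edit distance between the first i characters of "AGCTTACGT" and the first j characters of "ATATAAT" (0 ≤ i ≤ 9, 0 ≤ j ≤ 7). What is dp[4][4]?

   ''  A  T  A  T  A  A  T
''  0  1  2  3  4  5  6  7
 A  1  0  1  2  3  4  5  6
 G  2  1  1  2  3  4  5  6
 C  3  2  2  2  3  4  5  6
 T  4  3  2  3  2  3  4  5
 T  5  4  3  3  3  3  4  4
 A  6  5  4  3  4  3  3  4
 C  7  6  5  4  4  4  4  4
 G  8  7  6  5  5  5  5  5
 T  9  8  7  6  5  6  6  5

2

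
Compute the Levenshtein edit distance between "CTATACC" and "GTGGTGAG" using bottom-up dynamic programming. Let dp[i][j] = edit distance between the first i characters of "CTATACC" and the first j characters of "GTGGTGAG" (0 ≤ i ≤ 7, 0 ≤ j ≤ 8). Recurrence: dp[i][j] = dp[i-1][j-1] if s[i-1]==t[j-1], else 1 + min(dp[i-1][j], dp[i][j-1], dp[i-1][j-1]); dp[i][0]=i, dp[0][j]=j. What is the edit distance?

6

   ''  G  T  G  G  T  G  A  G
''  0  1  2  3  4  5  6  7  8
 C  1  1  2  3  4  5  6  7  8
 T  2  2  1  2  3  4  5  6  7
 A  3  3  2  2  3  4  5  5  6
 T  4  4  3  3  3  3  4  5  6
 A  5  5  4  4  4  4  4  4  5
 C  6  6  5  5  5  5  5  5  5
 C  7  7  6  6  6  6  6  6  6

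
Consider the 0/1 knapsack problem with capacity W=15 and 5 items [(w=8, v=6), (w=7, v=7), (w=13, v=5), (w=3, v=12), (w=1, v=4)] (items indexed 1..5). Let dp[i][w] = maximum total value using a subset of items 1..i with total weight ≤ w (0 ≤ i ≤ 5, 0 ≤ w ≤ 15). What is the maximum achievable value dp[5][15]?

i\w   0   1   2   3   4   5   6   7   8   9  10  11  12  13  14  15
  0   0   0   0   0   0   0   0   0   0   0   0   0   0   0   0   0
  1   0   0   0   0   0   0   0   0   6   6   6   6   6   6   6   6
  2   0   0   0   0   0   0   0   7   7   7   7   7   7   7   7  13
  3   0   0   0   0   0   0   0   7   7   7   7   7   7   7   7  13
  4   0   0   0  12  12  12  12  12  12  12  19  19  19  19  19  19
  5   0   4   4  12  16  16  16  16  16  16  19  23  23  23  23  23

23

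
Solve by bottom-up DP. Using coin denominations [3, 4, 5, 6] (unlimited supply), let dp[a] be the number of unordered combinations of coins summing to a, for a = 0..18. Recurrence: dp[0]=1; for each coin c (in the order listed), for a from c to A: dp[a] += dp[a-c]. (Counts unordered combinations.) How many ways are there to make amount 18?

10

after  coin     0     1     2     3     4     5     6     7     8     9    10    11    12    13    14    15    16    17    18
          3     1     0     0     1     0     0     1     0     0     1     0     0     1     0     0     1     0     0     1
          4     1     0     0     1     1     0     1     1     1     1     1     1     2     1     1     2     2     1     2
          5     1     0     0     1     1     1     1     1     2     2     2     2     3     3     3     4     4     4     5
          6     1     0     0     1     1     1     2     1     2     3     3     3     5     4     5     7     7     7    10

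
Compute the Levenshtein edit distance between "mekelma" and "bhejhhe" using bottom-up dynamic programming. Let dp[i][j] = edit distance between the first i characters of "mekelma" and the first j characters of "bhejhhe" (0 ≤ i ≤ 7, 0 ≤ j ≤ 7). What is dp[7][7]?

7

   ''  b  h  e  j  h  h  e
''  0  1  2  3  4  5  6  7
 m  1  1  2  3  4  5  6  7
 e  2  2  2  2  3  4  5  6
 k  3  3  3  3  3  4  5  6
 e  4  4  4  3  4  4  5  5
 l  5  5  5  4  4  5  5  6
 m  6  6  6  5  5  5  6  6
 a  7  7  7  6  6  6  6  7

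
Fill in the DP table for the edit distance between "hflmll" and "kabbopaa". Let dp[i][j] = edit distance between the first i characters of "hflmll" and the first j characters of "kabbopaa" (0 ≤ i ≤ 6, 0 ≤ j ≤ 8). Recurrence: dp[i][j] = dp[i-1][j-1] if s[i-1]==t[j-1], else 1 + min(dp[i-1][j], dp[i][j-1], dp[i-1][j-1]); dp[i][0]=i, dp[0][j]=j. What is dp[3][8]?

   ''  k  a  b  b  o  p  a  a
''  0  1  2  3  4  5  6  7  8
 h  1  1  2  3  4  5  6  7  8
 f  2  2  2  3  4  5  6  7  8
 l  3  3  3  3  4  5  6  7  8
 m  4  4  4  4  4  5  6  7  8
 l  5  5  5  5  5  5  6  7  8
 l  6  6  6  6  6  6  6  7  8

8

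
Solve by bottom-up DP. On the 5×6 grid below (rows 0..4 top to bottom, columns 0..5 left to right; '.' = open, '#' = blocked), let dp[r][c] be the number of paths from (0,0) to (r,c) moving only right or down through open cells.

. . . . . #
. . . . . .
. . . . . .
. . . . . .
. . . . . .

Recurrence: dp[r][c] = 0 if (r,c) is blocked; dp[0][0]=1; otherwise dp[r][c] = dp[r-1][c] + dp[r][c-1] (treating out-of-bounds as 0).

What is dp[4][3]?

35

r\c   0   1   2   3   4   5
  0   1   1   1   1   1   0
  1   1   2   3   4   5   5
  2   1   3   6  10  15  20
  3   1   4  10  20  35  55
  4   1   5  15  35  70 125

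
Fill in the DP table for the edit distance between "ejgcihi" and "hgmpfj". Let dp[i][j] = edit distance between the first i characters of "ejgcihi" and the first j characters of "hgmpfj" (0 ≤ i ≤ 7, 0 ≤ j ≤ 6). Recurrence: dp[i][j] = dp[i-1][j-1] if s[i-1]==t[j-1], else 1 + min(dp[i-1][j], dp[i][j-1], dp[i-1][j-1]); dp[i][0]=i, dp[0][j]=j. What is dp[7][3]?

   ''  h  g  m  p  f  j
''  0  1  2  3  4  5  6
 e  1  1  2  3  4  5  6
 j  2  2  2  3  4  5  5
 g  3  3  2  3  4  5  6
 c  4  4  3  3  4  5  6
 i  5  5  4  4  4  5  6
 h  6  5  5  5  5  5  6
 i  7  6  6  6  6  6  6

6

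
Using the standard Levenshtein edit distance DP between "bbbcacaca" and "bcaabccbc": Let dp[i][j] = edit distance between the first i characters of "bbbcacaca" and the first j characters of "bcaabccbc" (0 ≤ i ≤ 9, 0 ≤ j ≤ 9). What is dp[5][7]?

   ''  b  c  a  a  b  c  c  b  c
''  0  1  2  3  4  5  6  7  8  9
 b  1  0  1  2  3  4  5  6  7  8
 b  2  1  1  2  3  3  4  5  6  7
 b  3  2  2  2  3  3  4  5  5  6
 c  4  3  2  3  3  4  3  4  5  5
 a  5  4  3  2  3  4  4  4  5  6
 c  6  5  4  3  3  4  4  4  5  5
 a  7  6  5  4  3  4  5  5  5  6
 c  8  7  6  5  4  4  4  5  6  5
 a  9  8  7  6  5  5  5  5  6  6

4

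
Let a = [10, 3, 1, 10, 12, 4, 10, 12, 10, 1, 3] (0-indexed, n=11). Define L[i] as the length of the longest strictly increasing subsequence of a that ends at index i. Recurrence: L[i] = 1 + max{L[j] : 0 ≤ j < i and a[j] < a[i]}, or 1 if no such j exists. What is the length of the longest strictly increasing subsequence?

   i    0    1    2    3    4    5    6    7    8    9   10
a[i]   10    3    1   10   12    4   10   12   10    1    3
L[i]    1    1    1    2    3    2    3    4    3    1    2

4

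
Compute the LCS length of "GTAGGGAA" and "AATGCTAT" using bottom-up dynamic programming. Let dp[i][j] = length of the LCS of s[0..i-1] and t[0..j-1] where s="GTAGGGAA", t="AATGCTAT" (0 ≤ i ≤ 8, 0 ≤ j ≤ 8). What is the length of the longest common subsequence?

3

   ''  A  A  T  G  C  T  A  T
''  0  0  0  0  0  0  0  0  0
 G  0  0  0  0  1  1  1  1  1
 T  0  0  0  1  1  1  2  2  2
 A  0  1  1  1  1  1  2  3  3
 G  0  1  1  1  2  2  2  3  3
 G  0  1  1  1  2  2  2  3  3
 G  0  1  1  1  2  2  2  3  3
 A  0  1  2  2  2  2  2  3  3
 A  0  1  2  2  2  2  2  3  3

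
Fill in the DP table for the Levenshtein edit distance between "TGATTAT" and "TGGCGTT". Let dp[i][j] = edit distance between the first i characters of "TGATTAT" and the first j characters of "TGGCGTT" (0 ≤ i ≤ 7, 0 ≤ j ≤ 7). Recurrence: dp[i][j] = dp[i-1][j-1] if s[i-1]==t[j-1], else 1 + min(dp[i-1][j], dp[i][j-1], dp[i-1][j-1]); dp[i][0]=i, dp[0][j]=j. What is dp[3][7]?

5

   ''  T  G  G  C  G  T  T
''  0  1  2  3  4  5  6  7
 T  1  0  1  2  3  4  5  6
 G  2  1  0  1  2  3  4  5
 A  3  2  1  1  2  3  4  5
 T  4  3  2  2  2  3  3  4
 T  5  4  3  3  3  3  3  3
 A  6  5  4  4  4  4  4  4
 T  7  6  5  5  5  5  4  4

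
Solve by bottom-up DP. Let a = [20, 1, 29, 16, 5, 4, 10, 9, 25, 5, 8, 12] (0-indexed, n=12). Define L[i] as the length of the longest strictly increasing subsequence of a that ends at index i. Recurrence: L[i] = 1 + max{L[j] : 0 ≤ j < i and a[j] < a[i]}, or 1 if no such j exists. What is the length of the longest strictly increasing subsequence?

5

   i    0    1    2    3    4    5    6    7    8    9   10   11
a[i]   20    1   29   16    5    4   10    9   25    5    8   12
L[i]    1    1    2    2    2    2    3    3    4    3    4    5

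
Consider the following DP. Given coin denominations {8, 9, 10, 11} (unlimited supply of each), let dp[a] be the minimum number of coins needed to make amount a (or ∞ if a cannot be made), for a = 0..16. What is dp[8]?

1

 a  0  1  2  3  4  5  6  7  8  9 10 11 12 13 14 15 16
dp  0  -  -  -  -  -  -  -  1  1  1  1  -  -  -  -  2
(- denotes ∞ / unreachable)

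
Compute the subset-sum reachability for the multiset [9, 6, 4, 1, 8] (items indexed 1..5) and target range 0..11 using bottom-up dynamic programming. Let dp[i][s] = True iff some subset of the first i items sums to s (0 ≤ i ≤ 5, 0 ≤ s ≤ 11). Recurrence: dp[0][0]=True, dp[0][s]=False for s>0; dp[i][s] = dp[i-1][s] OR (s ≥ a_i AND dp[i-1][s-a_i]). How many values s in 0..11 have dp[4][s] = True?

9

i\s   0   1   2   3   4   5   6   7   8   9  10  11
  0   T   F   F   F   F   F   F   F   F   F   F   F
  1   T   F   F   F   F   F   F   F   F   T   F   F
  2   T   F   F   F   F   F   T   F   F   T   F   F
  3   T   F   F   F   T   F   T   F   F   T   T   F
  4   T   T   F   F   T   T   T   T   F   T   T   T
  5   T   T   F   F   T   T   T   T   T   T   T   T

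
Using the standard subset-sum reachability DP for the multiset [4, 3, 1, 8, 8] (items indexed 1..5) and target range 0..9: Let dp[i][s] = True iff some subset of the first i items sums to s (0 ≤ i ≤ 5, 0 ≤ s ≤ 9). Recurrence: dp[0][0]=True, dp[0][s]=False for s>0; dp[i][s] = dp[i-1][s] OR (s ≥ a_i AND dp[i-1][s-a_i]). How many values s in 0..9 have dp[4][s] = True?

8

i\s   0   1   2   3   4   5   6   7   8   9
  0   T   F   F   F   F   F   F   F   F   F
  1   T   F   F   F   T   F   F   F   F   F
  2   T   F   F   T   T   F   F   T   F   F
  3   T   T   F   T   T   T   F   T   T   F
  4   T   T   F   T   T   T   F   T   T   T
  5   T   T   F   T   T   T   F   T   T   T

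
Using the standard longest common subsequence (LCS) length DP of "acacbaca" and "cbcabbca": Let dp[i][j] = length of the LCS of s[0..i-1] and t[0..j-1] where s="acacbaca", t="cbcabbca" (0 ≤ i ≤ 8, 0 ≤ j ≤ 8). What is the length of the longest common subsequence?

   ''  c  b  c  a  b  b  c  a
''  0  0  0  0  0  0  0  0  0
 a  0  0  0  0  1  1  1  1  1
 c  0  1  1  1  1  1  1  2  2
 a  0  1  1  1  2  2  2  2  3
 c  0  1  1  2  2  2  2  3  3
 b  0  1  2  2  2  3  3  3  3
 a  0  1  2  2  3  3  3  3  4
 c  0  1  2  3  3  3  3  4  4
 a  0  1  2  3  4  4  4  4  5

5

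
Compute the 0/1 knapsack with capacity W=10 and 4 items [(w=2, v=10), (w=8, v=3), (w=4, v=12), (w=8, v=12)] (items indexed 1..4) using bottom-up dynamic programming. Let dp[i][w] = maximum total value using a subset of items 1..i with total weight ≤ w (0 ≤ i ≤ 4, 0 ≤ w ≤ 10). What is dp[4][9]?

i\w   0   1   2   3   4   5   6   7   8   9  10
  0   0   0   0   0   0   0   0   0   0   0   0
  1   0   0  10  10  10  10  10  10  10  10  10
  2   0   0  10  10  10  10  10  10  10  10  13
  3   0   0  10  10  12  12  22  22  22  22  22
  4   0   0  10  10  12  12  22  22  22  22  22

22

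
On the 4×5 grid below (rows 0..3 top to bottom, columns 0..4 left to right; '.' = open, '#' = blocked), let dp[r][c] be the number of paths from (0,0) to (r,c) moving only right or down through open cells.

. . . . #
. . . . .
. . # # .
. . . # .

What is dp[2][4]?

r\c   0   1   2   3   4
  0   1   1   1   1   0
  1   1   2   3   4   4
  2   1   3   0   0   4
  3   1   4   4   0   4

4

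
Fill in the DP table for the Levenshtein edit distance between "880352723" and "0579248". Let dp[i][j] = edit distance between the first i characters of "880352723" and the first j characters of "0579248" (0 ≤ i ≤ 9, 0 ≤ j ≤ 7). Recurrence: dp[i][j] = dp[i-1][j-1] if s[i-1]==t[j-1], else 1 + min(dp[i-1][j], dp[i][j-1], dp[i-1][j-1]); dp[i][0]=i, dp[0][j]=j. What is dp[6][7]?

7

   ''  0  5  7  9  2  4  8
''  0  1  2  3  4  5  6  7
 8  1  1  2  3  4  5  6  6
 8  2  2  2  3  4  5  6  6
 0  3  2  3  3  4  5  6  7
 3  4  3  3  4  4  5  6  7
 5  5  4  3  4  5  5  6  7
 2  6  5  4  4  5  5  6  7
 7  7  6  5  4  5  6  6  7
 2  8  7  6  5  5  5  6  7
 3  9  8  7  6  6  6  6  7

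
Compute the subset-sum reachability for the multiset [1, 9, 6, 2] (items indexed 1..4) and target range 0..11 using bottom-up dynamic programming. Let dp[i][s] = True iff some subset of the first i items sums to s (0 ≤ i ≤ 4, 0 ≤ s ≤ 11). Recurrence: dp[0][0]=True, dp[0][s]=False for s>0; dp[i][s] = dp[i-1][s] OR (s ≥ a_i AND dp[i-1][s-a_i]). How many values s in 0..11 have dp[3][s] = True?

6

i\s   0   1   2   3   4   5   6   7   8   9  10  11
  0   T   F   F   F   F   F   F   F   F   F   F   F
  1   T   T   F   F   F   F   F   F   F   F   F   F
  2   T   T   F   F   F   F   F   F   F   T   T   F
  3   T   T   F   F   F   F   T   T   F   T   T   F
  4   T   T   T   T   F   F   T   T   T   T   T   T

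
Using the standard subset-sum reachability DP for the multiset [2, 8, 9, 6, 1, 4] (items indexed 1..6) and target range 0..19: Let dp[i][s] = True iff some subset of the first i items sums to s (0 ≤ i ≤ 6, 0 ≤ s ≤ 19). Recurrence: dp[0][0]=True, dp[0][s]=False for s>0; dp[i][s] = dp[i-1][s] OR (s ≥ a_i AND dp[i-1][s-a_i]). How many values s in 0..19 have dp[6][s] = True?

20

i\s   0   1   2   3   4   5   6   7   8   9  10  11  12  13  14  15  16  17  18  19
  0   T   F   F   F   F   F   F   F   F   F   F   F   F   F   F   F   F   F   F   F
  1   T   F   T   F   F   F   F   F   F   F   F   F   F   F   F   F   F   F   F   F
  2   T   F   T   F   F   F   F   F   T   F   T   F   F   F   F   F   F   F   F   F
  3   T   F   T   F   F   F   F   F   T   T   T   T   F   F   F   F   F   T   F   T
  4   T   F   T   F   F   F   T   F   T   T   T   T   F   F   T   T   T   T   F   T
  5   T   T   T   T   F   F   T   T   T   T   T   T   T   F   T   T   T   T   T   T
  6   T   T   T   T   T   T   T   T   T   T   T   T   T   T   T   T   T   T   T   T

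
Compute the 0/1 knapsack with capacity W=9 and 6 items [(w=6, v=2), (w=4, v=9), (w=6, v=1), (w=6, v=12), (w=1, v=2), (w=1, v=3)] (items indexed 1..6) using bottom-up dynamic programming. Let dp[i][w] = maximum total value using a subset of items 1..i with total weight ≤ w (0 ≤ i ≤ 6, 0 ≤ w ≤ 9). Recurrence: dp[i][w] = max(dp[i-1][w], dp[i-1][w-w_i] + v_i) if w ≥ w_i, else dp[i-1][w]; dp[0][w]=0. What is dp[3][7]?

i\w   0   1   2   3   4   5   6   7   8   9
  0   0   0   0   0   0   0   0   0   0   0
  1   0   0   0   0   0   0   2   2   2   2
  2   0   0   0   0   9   9   9   9   9   9
  3   0   0   0   0   9   9   9   9   9   9
  4   0   0   0   0   9   9  12  12  12  12
  5   0   2   2   2   9  11  12  14  14  14
  6   0   3   5   5   9  12  14  15  17  17

9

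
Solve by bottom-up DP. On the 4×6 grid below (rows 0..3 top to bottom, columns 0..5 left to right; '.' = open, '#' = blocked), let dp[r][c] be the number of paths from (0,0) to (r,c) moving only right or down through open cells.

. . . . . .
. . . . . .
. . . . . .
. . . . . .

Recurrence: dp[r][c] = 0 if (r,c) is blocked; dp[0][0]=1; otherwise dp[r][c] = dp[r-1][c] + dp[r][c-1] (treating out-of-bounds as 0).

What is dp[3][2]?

r\c   0   1   2   3   4   5
  0   1   1   1   1   1   1
  1   1   2   3   4   5   6
  2   1   3   6  10  15  21
  3   1   4  10  20  35  56

10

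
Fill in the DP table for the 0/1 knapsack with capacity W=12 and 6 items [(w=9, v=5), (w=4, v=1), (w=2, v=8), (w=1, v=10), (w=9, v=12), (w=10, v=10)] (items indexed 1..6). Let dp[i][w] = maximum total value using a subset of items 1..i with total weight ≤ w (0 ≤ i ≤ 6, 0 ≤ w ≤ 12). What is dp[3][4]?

i\w   0   1   2   3   4   5   6   7   8   9  10  11  12
  0   0   0   0   0   0   0   0   0   0   0   0   0   0
  1   0   0   0   0   0   0   0   0   0   5   5   5   5
  2   0   0   0   0   1   1   1   1   1   5   5   5   5
  3   0   0   8   8   8   8   9   9   9   9   9  13  13
  4   0  10  10  18  18  18  18  19  19  19  19  19  23
  5   0  10  10  18  18  18  18  19  19  19  22  22  30
  6   0  10  10  18  18  18  18  19  19  19  22  22  30

8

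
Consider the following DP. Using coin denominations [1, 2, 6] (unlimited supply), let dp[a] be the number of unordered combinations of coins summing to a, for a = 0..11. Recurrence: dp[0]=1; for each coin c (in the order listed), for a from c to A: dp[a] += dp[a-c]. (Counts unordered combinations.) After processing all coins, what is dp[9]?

7

after  coin     0     1     2     3     4     5     6     7     8     9    10    11
          1     1     1     1     1     1     1     1     1     1     1     1     1
          2     1     1     2     2     3     3     4     4     5     5     6     6
          6     1     1     2     2     3     3     5     5     7     7     9     9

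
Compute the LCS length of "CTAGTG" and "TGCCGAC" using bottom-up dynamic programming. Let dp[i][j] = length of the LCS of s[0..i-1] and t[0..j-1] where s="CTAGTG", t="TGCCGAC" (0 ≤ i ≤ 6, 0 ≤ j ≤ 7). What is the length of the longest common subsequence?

3

   ''  T  G  C  C  G  A  C
''  0  0  0  0  0  0  0  0
 C  0  0  0  1  1  1  1  1
 T  0  1  1  1  1  1  1  1
 A  0  1  1  1  1  1  2  2
 G  0  1  2  2  2  2  2  2
 T  0  1  2  2  2  2  2  2
 G  0  1  2  2  2  3  3  3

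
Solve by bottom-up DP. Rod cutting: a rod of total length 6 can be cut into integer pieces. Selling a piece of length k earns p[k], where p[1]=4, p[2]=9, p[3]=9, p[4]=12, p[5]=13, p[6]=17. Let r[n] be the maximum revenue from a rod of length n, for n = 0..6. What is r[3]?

   n    0    1    2    3    4    5    6
r[n]    0    4    9   13   18   22   27

13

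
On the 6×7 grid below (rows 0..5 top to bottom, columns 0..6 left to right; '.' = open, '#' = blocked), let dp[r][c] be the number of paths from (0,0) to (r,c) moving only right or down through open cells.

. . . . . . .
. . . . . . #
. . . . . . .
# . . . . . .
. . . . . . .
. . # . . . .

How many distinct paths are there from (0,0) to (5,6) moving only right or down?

412

r\c   0   1   2   3   4   5   6
  0   1   1   1   1   1   1   1
  1   1   2   3   4   5   6   0
  2   1   3   6  10  15  21  21
  3   0   3   9  19  34  55  76
  4   0   3  12  31  65 120 196
  5   0   3   0  31  96 216 412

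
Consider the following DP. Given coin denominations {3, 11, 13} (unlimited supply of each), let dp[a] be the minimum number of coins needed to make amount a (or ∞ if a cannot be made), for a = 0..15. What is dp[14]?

 a  0  1  2  3  4  5  6  7  8  9 10 11 12 13 14 15
dp  0  -  -  1  -  -  2  -  -  3  -  1  4  1  2  5
(- denotes ∞ / unreachable)

2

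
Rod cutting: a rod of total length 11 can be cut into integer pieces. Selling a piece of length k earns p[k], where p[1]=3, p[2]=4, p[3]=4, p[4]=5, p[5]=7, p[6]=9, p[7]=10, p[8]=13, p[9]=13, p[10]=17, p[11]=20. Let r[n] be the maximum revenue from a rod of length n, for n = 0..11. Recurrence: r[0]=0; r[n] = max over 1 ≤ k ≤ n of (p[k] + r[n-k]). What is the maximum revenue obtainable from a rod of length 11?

33

   n    0    1    2    3    4    5    6    7    8    9   10   11
r[n]    0    3    6    9   12   15   18   21   24   27   30   33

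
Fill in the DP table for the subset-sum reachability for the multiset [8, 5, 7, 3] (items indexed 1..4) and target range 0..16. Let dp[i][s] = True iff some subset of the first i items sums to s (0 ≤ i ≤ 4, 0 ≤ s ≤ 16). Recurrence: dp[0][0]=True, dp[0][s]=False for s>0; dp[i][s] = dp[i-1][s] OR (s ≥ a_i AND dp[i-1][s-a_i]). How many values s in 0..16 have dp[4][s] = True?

11

i\s   0   1   2   3   4   5   6   7   8   9  10  11  12  13  14  15  16
  0   T   F   F   F   F   F   F   F   F   F   F   F   F   F   F   F   F
  1   T   F   F   F   F   F   F   F   T   F   F   F   F   F   F   F   F
  2   T   F   F   F   F   T   F   F   T   F   F   F   F   T   F   F   F
  3   T   F   F   F   F   T   F   T   T   F   F   F   T   T   F   T   F
  4   T   F   F   T   F   T   F   T   T   F   T   T   T   T   F   T   T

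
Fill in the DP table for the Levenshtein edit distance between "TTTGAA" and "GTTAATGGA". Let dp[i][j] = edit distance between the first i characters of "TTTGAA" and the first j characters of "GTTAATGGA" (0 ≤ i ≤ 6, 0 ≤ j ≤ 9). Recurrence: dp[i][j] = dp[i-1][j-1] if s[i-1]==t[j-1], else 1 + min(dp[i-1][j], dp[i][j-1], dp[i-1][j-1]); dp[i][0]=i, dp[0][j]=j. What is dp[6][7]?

   ''  G  T  T  A  A  T  G  G  A
''  0  1  2  3  4  5  6  7  8  9
 T  1  1  1  2  3  4  5  6  7  8
 T  2  2  1  1  2  3  4  5  6  7
 T  3  3  2  1  2  3  3  4  5  6
 G  4  3  3  2  2  3  4  3  4  5
 A  5  4  4  3  2  2  3  4  4  4
 A  6  5  5  4  3  2  3  4  5  4

4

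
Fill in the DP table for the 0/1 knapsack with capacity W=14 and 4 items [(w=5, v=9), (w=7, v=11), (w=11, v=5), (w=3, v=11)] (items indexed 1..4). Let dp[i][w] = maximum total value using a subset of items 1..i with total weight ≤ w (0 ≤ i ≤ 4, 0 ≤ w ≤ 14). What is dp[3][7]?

11

i\w   0   1   2   3   4   5   6   7   8   9  10  11  12  13  14
  0   0   0   0   0   0   0   0   0   0   0   0   0   0   0   0
  1   0   0   0   0   0   9   9   9   9   9   9   9   9   9   9
  2   0   0   0   0   0   9   9  11  11  11  11  11  20  20  20
  3   0   0   0   0   0   9   9  11  11  11  11  11  20  20  20
  4   0   0   0  11  11  11  11  11  20  20  22  22  22  22  22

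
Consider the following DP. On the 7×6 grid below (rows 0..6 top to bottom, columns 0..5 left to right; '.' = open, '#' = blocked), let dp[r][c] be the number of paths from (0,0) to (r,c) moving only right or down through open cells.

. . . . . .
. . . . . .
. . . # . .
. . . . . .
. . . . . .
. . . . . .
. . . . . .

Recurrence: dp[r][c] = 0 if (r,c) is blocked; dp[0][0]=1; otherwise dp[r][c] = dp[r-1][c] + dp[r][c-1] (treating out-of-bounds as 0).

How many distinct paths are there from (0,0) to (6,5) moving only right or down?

r\c   0   1   2   3   4   5
  0   1   1   1   1   1   1
  1   1   2   3   4   5   6
  2   1   3   6   0   5  11
  3   1   4  10  10  15  26
  4   1   5  15  25  40  66
  5   1   6  21  46  86 152
  6   1   7  28  74 160 312

312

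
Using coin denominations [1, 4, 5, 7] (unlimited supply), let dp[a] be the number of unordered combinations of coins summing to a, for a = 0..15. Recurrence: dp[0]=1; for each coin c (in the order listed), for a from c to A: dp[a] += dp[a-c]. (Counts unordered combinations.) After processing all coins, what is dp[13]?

11

after  coin     0     1     2     3     4     5     6     7     8     9    10    11    12    13    14    15
          1     1     1     1     1     1     1     1     1     1     1     1     1     1     1     1     1
          4     1     1     1     1     2     2     2     2     3     3     3     3     4     4     4     4
          5     1     1     1     1     2     3     3     3     4     5     6     6     7     8     9    10
          7     1     1     1     1     2     3     3     4     5     6     7     8    10    11    13    15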